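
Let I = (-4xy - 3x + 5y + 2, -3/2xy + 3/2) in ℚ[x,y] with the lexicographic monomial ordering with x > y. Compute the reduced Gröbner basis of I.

G = {x - 5/3y + ⅔, y² - ⅖y - ⅗}

This is the nonlinear analogue of row-reducing a linear system.

f_1 = -4xy - 3x + 5y + 2, LT = xy.
f_2 = -3/2xy + 3/2, LT = xy.

S(f_1,f_2): lcm = xy. S = ¾x - 5/4y + ½.
  leading term x: no divisor's leading term divides it; move ¾x to the remainder.
  leading term y: no divisor's leading term divides it; move -5/4y to the remainder.
  leading term 1: no divisor's leading term divides it; move ½ to the remainder.
  remainder ¾x - 5/4y + ½ ≠ 0; add g_3 = ¾x - 5/4y + ½ to the basis.

S(f_1,g_3): lcm = xy. S = ¾x + 5/3y² - 23/12y - ½.
  leading term x: subtract (1)·g_3 from ¾x + 5/3y² - 23/12y - ½ → 5/3y² - ⅔y - 1
  leading term y²: no divisor's leading term divides it; move 5/3y² to the remainder.
  leading term y: no divisor's leading term divides it; move -⅔y to the remainder.
  leading term 1: no divisor's leading term divides it; move -1 to the remainder.
  remainder 5/3y² - ⅔y - 1 ≠ 0; add g_4 = 5/3y² - ⅔y - 1 to the basis.

S(f_2,g_3): lcm = xy. S = 5/3y² - ⅔y - 1.
  leading term y²: subtract (1)·g_4 from 5/3y² - ⅔y - 1 → 0
  remainder 0.

S(f_1,g_4): lcm = xy². S = 23/20xy + ⅗x - 5/4y² - ½y.
  leading term xy: subtract (-23/80)·f_1 from 23/20xy + ⅗x - 5/4y² - ½y → -21/80x - 5/4y² + 15/16y + 23/40
  leading term x: subtract (-7/20)·g_3 from -21/80x - 5/4y² + 15/16y + 23/40 → -5/4y² + ½y + ¾
  leading term y²: subtract (-¾)·g_4 from -5/4y² + ½y + ¾ → 0
  remainder 0.

S(f_2,g_4): lcm = xy². S = ⅖xy + ⅗x - y.
  leading term xy: subtract (-1/10)·f_1 from ⅖xy + ⅗x - y → 3/10x - ½y + ⅕
  leading term x: subtract (⅖)·g_3 from 3/10x - ½y + ⅕ → 0
  remainder 0.

S(g_3,g_4): leading monomials are coprime, so the S-polynomial reduces to 0 (Buchberger's first criterion).
Every S-polynomial of the final basis reduces to 0, so we have a Gröbner basis.
Inter-reduce: drop elements whose leading term is divisible by another's, tail-reduce, and make monic.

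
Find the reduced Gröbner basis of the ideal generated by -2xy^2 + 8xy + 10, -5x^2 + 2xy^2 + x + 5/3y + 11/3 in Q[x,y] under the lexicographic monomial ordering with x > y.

f_1 = -2xy^2 + 8xy + 10, LT = xy^2.
f_2 = -5x^2 + 2xy^2 + x + 5/3y + 11/3, LT = x^2.

S(f_1,f_2): lcm = x^2y^2. S = -4x^2y + 2/5xy^4 + 1/5xy^2 - 5x + 1/3y^3 + 11/15y^2.
  leading term x^2y: subtract (4/5y)·f_2 from -4x^2y + 2/5xy^4 + 1/5xy^2 - 5x + 1/3y^3 + 11/15y^2 → 2/5xy^4 - 8/5xy^3 + 1/5xy^2 - 4/5xy - 5x + 1/3y^3 - 3/5y^2 - 44/15y
  leading term xy^4: subtract (-1/5y^2)·f_1 from 2/5xy^4 - 8/5xy^3 + 1/5xy^2 - 4/5xy - 5x + 1/3y^3 - 3/5y^2 - 44/15y → 1/5xy^2 - 4/5xy - 5x + 1/3y^3 + 7/5y^2 - 44/15y
  leading term xy^2: subtract (-1/10)·f_1 from 1/5xy^2 - 4/5xy - 5x + 1/3y^3 + 7/5y^2 - 44/15y → -5x + 1/3y^3 + 7/5y^2 - 44/15y + 1
  leading term x: no divisor's leading term divides it; move -5x to the remainder.
  leading term y^3: no divisor's leading term divides it; move 1/3y^3 to the remainder.
  leading term y^2: no divisor's leading term divides it; move 7/5y^2 to the remainder.
  leading term y: no divisor's leading term divides it; move -44/15y to the remainder.
  leading term 1: no divisor's leading term divides it; move 1 to the remainder.
  remainder -5x + 1/3y^3 + 7/5y^2 - 44/15y + 1 ≠ 0; add g_3 = -5x + 1/3y^3 + 7/5y^2 - 44/15y + 1 to the basis.

S(f_1,g_3): lcm = xy^2. S = -4xy + 1/15y^5 + 7/25y^4 - 44/75y^3 + 1/5y^2 - 5.
  leading term xy: subtract (4/5y)·g_3 from -4xy + 1/15y^5 + 7/25y^4 - 44/75y^3 + 1/5y^2 - 5 → 1/15y^5 + 1/75y^4 - 128/75y^3 + 191/75y^2 - 4/5y - 5
  leading term y^5: no divisor's leading term divides it; move 1/15y^5 to the remainder.
  leading term y^4: no divisor's leading term divides it; move 1/75y^4 to the remainder.
  leading term y^3: no divisor's leading term divides it; move -128/75y^3 to the remainder.
  leading term y^2: no divisor's leading term divides it; move 191/75y^2 to the remainder.
  leading term y: no divisor's leading term divides it; move -4/5y to the remainder.
  leading term 1: no divisor's leading term divides it; move -5 to the remainder.
  remainder 1/15y^5 + 1/75y^4 - 128/75y^3 + 191/75y^2 - 4/5y - 5 ≠ 0; add g_4 = 1/15y^5 + 1/75y^4 - 128/75y^3 + 191/75y^2 - 4/5y - 5 to the basis.

S(f_2,g_3): lcm = x^2. S = 1/15xy^3 - 3/25xy^2 - 44/75xy - 1/3y - 11/15.
  leading term xy^3: subtract (-1/30y)·f_1 from 1/15xy^3 - 3/25xy^2 - 44/75xy - 1/3y - 11/15 → 11/75xy^2 - 44/75xy - 11/15
  leading term xy^2: subtract (-11/150)·f_1 from 11/75xy^2 - 44/75xy - 11/15 → 0
  remainder 0.

S(f_1,g_4): lcm = xy^5. S = -21/5xy^4 + 128/5xy^3 - 191/5xy^2 + 12xy + 75x - 5y^3.
  leading term xy^4: subtract (21/10y^2)·f_1 from -21/5xy^4 + 128/5xy^3 - 191/5xy^2 + 12xy + 75x - 5y^3 → 44/5xy^3 - 191/5xy^2 + 12xy + 75x - 5y^3 - 21y^2
  leading term xy^3: subtract (-22/5y)·f_1 from 44/5xy^3 - 191/5xy^2 + 12xy + 75x - 5y^3 - 21y^2 → -3xy^2 + 12xy + 75x - 5y^3 - 21y^2 + 44y
  leading term xy^2: subtract (3/2)·f_1 from -3xy^2 + 12xy + 75x - 5y^3 - 21y^2 + 44y → 75x - 5y^3 - 21y^2 + 44y - 15
  leading term x: subtract (-15)·g_3 from 75x - 5y^3 - 21y^2 + 44y - 15 → 0
  remainder 0.

S(f_2,g_4): leading monomials are coprime, so the S-polynomial reduces to 0 (Buchberger's first criterion).
S(g_3,g_4): leading monomials are coprime, so the S-polynomial reduces to 0 (Buchberger's first criterion).
Every S-polynomial of the final basis reduces to 0, so we have a Gröbner basis.
Inter-reduce: drop elements whose leading term is divisible by another's, tail-reduce, and make monic.

G = {x - 1/15y^3 - 7/25y^2 + 44/75y - 1/5, y^5 + 1/5y^4 - 128/5y^3 + 191/5y^2 - 12y - 75}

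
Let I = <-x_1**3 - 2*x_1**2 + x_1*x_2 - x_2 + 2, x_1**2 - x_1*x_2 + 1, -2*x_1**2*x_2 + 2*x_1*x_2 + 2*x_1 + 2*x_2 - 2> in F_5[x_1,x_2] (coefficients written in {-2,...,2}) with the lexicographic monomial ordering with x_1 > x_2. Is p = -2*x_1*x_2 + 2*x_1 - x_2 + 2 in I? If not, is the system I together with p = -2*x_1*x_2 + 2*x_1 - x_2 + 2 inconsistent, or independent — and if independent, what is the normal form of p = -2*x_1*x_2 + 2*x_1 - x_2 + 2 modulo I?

First compute the reduced Gröbner basis of I by Buchberger's algorithm.
f_1 = -x_1**3 - 2*x_1**2 + x_1*x_2 - x_2 + 2, LT = x_1**3.
f_2 = x_1**2 - x_1*x_2 + 1, LT = x_1**2.
f_3 = -2*x_1**2*x_2 + 2*x_1*x_2 + 2*x_1 + 2*x_2 - 2, LT = x_1**2*x_2.

S(f_1,f_2): lcm = x_1**3. S = x_1**2*x_2 + 2*x_1**2 - x_1*x_2 - x_1 + x_2 - 2.
  leading term x_1**2*x_2: subtract (x_2)·f_2 from x_1**2*x_2 + 2*x_1**2 - x_1*x_2 - x_1 + x_2 - 2 → 2*x_1**2 + x_1*x_2**2 - x_1*x_2 - x_1 - 2
  leading term x_1**2: subtract (2)·f_2 from 2*x_1**2 + x_1*x_2**2 - x_1*x_2 - x_1 - 2 → x_1*x_2**2 + x_1*x_2 - x_1 + 1
  leading term x_1*x_2**2: no divisor's leading term divides it; move x_1*x_2**2 to the remainder.
  leading term x_1*x_2: no divisor's leading term divides it; move x_1*x_2 to the remainder.
  leading term x_1: no divisor's leading term divides it; move -x_1 to the remainder.
  leading term 1: no divisor's leading term divides it; move 1 to the remainder.
  remainder x_1*x_2**2 + x_1*x_2 - x_1 + 1 ≠ 0; add h_4 = x_1*x_2**2 + x_1*x_2 - x_1 + 1 to the basis.

S(f_1,f_3): lcm = x_1**3*x_2. S = -2*x_1**2*x_2 + x_1**2 - x_1*x_2**2 + x_1*x_2 - x_1 + x_2**2 - 2*x_2.
  leading term x_1**2*x_2: subtract (-2*x_2)·f_2 from -2*x_1**2*x_2 + x_1**2 - x_1*x_2**2 + x_1*x_2 - x_1 + x_2**2 - 2*x_2 → x_1**2 + 2*x_1*x_2**2 + x_1*x_2 - x_1 + x_2**2
  leading term x_1**2: subtract (1)·f_2 from x_1**2 + 2*x_1*x_2**2 + x_1*x_2 - x_1 + x_2**2 → 2*x_1*x_2**2 + 2*x_1*x_2 - x_1 + x_2**2 - 1
  leading term x_1*x_2**2: subtract (2)·h_4 from 2*x_1*x_2**2 + 2*x_1*x_2 - x_1 + x_2**2 - 1 → x_1 + x_2**2 + 2
  leading term x_1: no divisor's leading term divides it; move x_1 to the remainder.
  leading term x_2**2: no divisor's leading term divides it; move x_2**2 to the remainder.
  leading term 1: no divisor's leading term divides it; move 2 to the remainder.
  remainder x_1 + x_2**2 + 2 ≠ 0; add h_5 = x_1 + x_2**2 + 2 to the basis.

S(f_2,f_3): lcm = x_1**2*x_2. S = -x_1*x_2**2 + x_1*x_2 + x_1 + 2*x_2 - 1.
  leading term x_1*x_2**2: subtract (-1)·h_4 from -x_1*x_2**2 + x_1*x_2 + x_1 + 2*x_2 - 1 → 2*x_1*x_2 + 2*x_2
  leading term x_1*x_2: subtract (2*x_2)·h_5 from 2*x_1*x_2 + 2*x_2 → -2*x_2**3 - 2*x_2
  leading term x_2**3: no divisor's leading term divides it; move -2*x_2**3 to the remainder.
  leading term x_2: no divisor's leading term divides it; move -2*x_2 to the remainder.
  remainder -2*x_2**3 - 2*x_2 ≠ 0; add h_6 = -2*x_2**3 - 2*x_2 to the basis.

S(f_1,h_4): lcm = x_1**3*x_2**2. S = -x_1**3*x_2 + x_1**3 + 2*x_1**2*x_2**2 - x_1**2 - x_1*x_2**3 + x_2**3 - 2*x_2**2.
  leading term x_1**3*x_2: subtract (x_2)·f_1 from -x_1**3*x_2 + x_1**3 + 2*x_1**2*x_2**2 - x_1**2 - x_1*x_2**3 + x_2**3 - 2*x_2**2 → x_1**3 + 2*x_1**2*x_2**2 + 2*x_1**2*x_2 - x_1**2 - x_1*x_2**3 - x_1*x_2**2 + x_2**3 - x_2**2 - 2*x_2
  leading term x_1**3: subtract (-1)·f_1 from x_1**3 + 2*x_1**2*x_2**2 + 2*x_1**2*x_2 - x_1**2 - x_1*x_2**3 - x_1*x_2**2 + x_2**3 - x_2**2 - 2*x_2 → 2*x_1**2*x_2**2 + 2*x_1**2*x_2 + 2*x_1**2 - x_1*x_2**3 - x_1*x_2**2 + x_1*x_2 + x_2**3 - x_2**2 + 2*x_2 + 2
  leading term x_1**2*x_2**2: subtract (2*x_2**2)·f_2 from 2*x_1**2*x_2**2 + 2*x_1**2*x_2 + 2*x_1**2 - x_1*x_2**3 - x_1*x_2**2 + x_1*x_2 + x_2**3 - x_2**2 + 2*x_2 + 2 → 2*x_1**2*x_2 + 2*x_1**2 + x_1*x_2**3 - x_1*x_2**2 + x_1*x_2 + x_2**3 + 2*x_2**2 + 2*x_2 + 2
  leading term x_1**2*x_2: subtract (2*x_2)·f_2 from 2*x_1**2*x_2 + 2*x_1**2 + x_1*x_2**3 - x_1*x_2**2 + x_1*x_2 + x_2**3 + 2*x_2**2 + 2*x_2 + 2 → 2*x_1**2 + x_1*x_2**3 + x_1*x_2**2 + x_1*x_2 + x_2**3 + 2*x_2**2 + 2
  leading term x_1**2: subtract (2)·f_2 from 2*x_1**2 + x_1*x_2**3 + x_1*x_2**2 + x_1*x_2 + x_2**3 + 2*x_2**2 + 2 → x_1*x_2**3 + x_1*x_2**2 - 2*x_1*x_2 + x_2**3 + 2*x_2**2
  leading term x_1*x_2**3: subtract (x_2)·h_4 from x_1*x_2**3 + x_1*x_2**2 - 2*x_1*x_2 + x_2**3 + 2*x_2**2 → -x_1*x_2 + x_2**3 + 2*x_2**2 - x_2
  leading term x_1*x_2: subtract (-x_2)·h_5 from -x_1*x_2 + x_2**3 + 2*x_2**2 - x_2 → 2*x_2**3 + 2*x_2**2 + x_2
  leading term x_2**3: subtract (-1)·h_6 from 2*x_2**3 + 2*x_2**2 + x_2 → 2*x_2**2 - x_2
  leading term x_2**2: no divisor's leading term divides it; move 2*x_2**2 to the remainder.
  leading term x_2: no divisor's leading term divides it; move -x_2 to the remainder.
  remainder 2*x_2**2 - x_2 ≠ 0; add h_7 = 2*x_2**2 - x_2 to the basis.

S(f_2,h_4): lcm = x_1**2*x_2**2. S = -x_1**2*x_2 + x_1**2 - x_1*x_2**3 - x_1 + x_2**2.
  leading term x_1**2*x_2: subtract (-x_2)·f_2 from -x_1**2*x_2 + x_1**2 - x_1*x_2**3 - x_1 + x_2**2 → x_1**2 - x_1*x_2**3 - x_1*x_2**2 - x_1 + x_2**2 + x_2
  leading term x_1**2: subtract (1)·f_2 from x_1**2 - x_1*x_2**3 - x_1*x_2**2 - x_1 + x_2**2 + x_2 → -x_1*x_2**3 - x_1*x_2**2 + x_1*x_2 - x_1 + x_2**2 + x_2 - 1
  leading term x_1*x_2**3: subtract (-x_2)·h_4 from -x_1*x_2**3 - x_1*x_2**2 + x_1*x_2 - x_1 + x_2**2 + x_2 - 1 → -x_1 + x_2**2 + 2*x_2 - 1
  leading term x_1: subtract (-1)·h_5 from -x_1 + x_2**2 + 2*x_2 - 1 → 2*x_2**2 + 2*x_2 + 1
  leading term x_2**2: subtract (1)·h_7 from 2*x_2**2 + 2*x_2 + 1 → -2*x_2 + 1
  leading term x_2: no divisor's leading term divides it; move -2*x_2 to the remainder.
  leading term 1: no divisor's leading term divides it; move 1 to the remainder.
  remainder -2*x_2 + 1 ≠ 0; add h_8 = -2*x_2 + 1 to the basis.

The other S-polynomials (S(f_3,h_4), S(f_1,h_5), S(f_2,h_5), S(f_3,h_5), S(h_4,h_5), S(f_1,h_6), S(f_2,h_6), S(f_3,h_6), S(h_4,h_6), S(h_5,h_6), S(f_1,h_7), S(f_2,h_7), S(f_3,h_7), S(h_4,h_7), S(h_5,h_7), S(h_6,h_7), S(f_1,h_8), S(f_2,h_8), S(f_3,h_8), S(h_4,h_8), S(h_5,h_8), S(h_6,h_8), S(h_7,h_8)) all reduce to 0 modulo the current basis, so we have a Gröbner basis.
Inter-reduce: drop elements whose leading term is divisible by another's, tail-reduce, and make monic.
Reduced Gröbner basis: {x_1 + 1, x_2 + 2}.
Label its elements g_1 = x_1 + 1, g_2 = x_2 + 2.

Reduce p = -2*x_1*x_2 + 2*x_1 - x_2 + 2 modulo G:
  leading term x_1*x_2: subtract (-2*x_2)·g_1 from -2*x_1*x_2 + 2*x_1 - x_2 + 2 → 2*x_1 + x_2 + 2
  leading term x_1: subtract (2)·g_1 from 2*x_1 + x_2 + 2 → x_2
  leading term x_2: subtract (1)·g_2 from x_2 → -2
  leading term 1: no divisor's leading term divides it; move -2 to the remainder.
  normal form = -2.
The normal form is nonzero, so p ∉ I. Since p minus its normal form lies in I, I + (p) = I + (r) where r = -2; decide whether this ideal is the whole ring.
Here r = -2 is a nonzero constant, hence a unit: 1 ∈ I + (p), the Gröbner basis of I + (p) is {1}, and the enlarged system has no common solution — adjoining p is inconsistent.

Adjoining -2*x_1*x_2 + 2*x_1 - x_2 + 2 makes the ideal the whole ring: the system is inconsistent.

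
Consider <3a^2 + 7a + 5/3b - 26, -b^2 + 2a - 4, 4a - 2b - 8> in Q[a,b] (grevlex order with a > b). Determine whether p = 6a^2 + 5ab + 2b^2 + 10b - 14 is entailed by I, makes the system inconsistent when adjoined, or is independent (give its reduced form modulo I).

Adjoining 6a^2 + 5ab + 2b^2 + 10b - 14 makes the ideal the whole ring: the system is inconsistent.

First compute the reduced Gröbner basis of I by Buchberger's algorithm.
f_1 = 3a^2 + 7a + 5/3b - 26, LT = a^2.
f_2 = -b^2 + 2a - 4, LT = b^2.
f_3 = 4a - 2b - 8, LT = a.

S(f_1,f_3): lcm = a^2. S = 1/2ab + 13/3a + 5/9b - 26/3.
  reduce S modulo (f_1, f_2, f_3):
  remainder 143/36b ≠ 0; add h_4 = 143/36b to the basis.

The other S-polynomials (S(f_1,f_2), S(f_2,f_3), S(f_1,h_4), S(f_2,h_4), S(f_3,h_4)) all reduce to 0 modulo the current basis, so we have a Gröbner basis.
Inter-reduce: drop elements whose leading term is divisible by another's, tail-reduce, and make monic.
Reduced Gröbner basis: {a - 2, b}.
Label its elements g_1 = a - 2, g_2 = b.

Reduce p = 6a^2 + 5ab + 2b^2 + 10b - 14 modulo G:
  leading term a^2: subtract (6a)·g_1 from 6a^2 + 5ab + 2b^2 + 10b - 14 → 5ab + 2b^2 + 12a + 10b - 14
  leading term ab: subtract (5b)·g_1 from 5ab + 2b^2 + 12a + 10b - 14 → 2b^2 + 12a + 20b - 14
  leading term b^2: subtract (2b)·g_2 from 2b^2 + 12a + 20b - 14 → 12a + 20b - 14
  leading term a: subtract (12)·g_1 from 12a + 20b - 14 → 20b + 10
  leading term b: subtract (20)·g_2 from 20b + 10 → 10
  leading term 1: no divisor's leading term divides it; move 10 to the remainder.
  normal form = 10.
The normal form is nonzero, so p ∉ I. Since p minus its normal form lies in I, I + (p) = I + (r) where r = 10; decide whether this ideal is the whole ring.
Here r = 10 is a nonzero constant, hence a unit: 1 ∈ I + (p), the Gröbner basis of I + (p) is {1}, and the enlarged system has no common solution — adjoining p is inconsistent.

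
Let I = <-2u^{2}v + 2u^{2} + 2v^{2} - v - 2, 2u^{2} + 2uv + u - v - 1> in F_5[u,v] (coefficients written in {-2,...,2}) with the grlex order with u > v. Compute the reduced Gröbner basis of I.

G = {uv^{2} + 2uv - 2v^{2} + 2u + 2v + 2, v^{3} + uv + v^{2} + u - v + 1, u^{2} + uv - 2u + 2v + 2}

The reduced Gröbner basis is the canonical form of the ideal for this ordering.

f_1 = -2u^{2}v + 2u^{2} + 2v^{2} - v - 2, LT = u^{2}v.
f_2 = 2u^{2} + 2uv + u - v - 1, LT = u^{2}.

S(f_1,f_2): lcm = u^{2}v. S = -uv^{2} - u^{2} + 2uv + 2v^{2} + v + 1.
  leading term uv^{2}: no divisor's leading term divides it; move -uv^{2} to the remainder.
  leading term u^{2}: subtract (2)·f_2 from -u^{2} + 2uv + 2v^{2} + v + 1 → -2uv + 2v^{2} - 2u - 2v - 2
  leading term uv: no divisor's leading term divides it; move -2uv to the remainder.
  leading term v^{2}: no divisor's leading term divides it; move 2v^{2} to the remainder.
  leading term u: no divisor's leading term divides it; move -2u to the remainder.
  leading term v: no divisor's leading term divides it; move -2v to the remainder.
  leading term 1: no divisor's leading term divides it; move -2 to the remainder.
  remainder -uv^{2} - 2uv + 2v^{2} - 2u - 2v - 2 ≠ 0; add g_3 = -uv^{2} - 2uv + 2v^{2} - 2u - 2v - 2 to the basis.

S(f_1,g_3): lcm = u^{2}v^{2}. S = 2u^{2}v + 2uv^{2} - v^{3} - 2u^{2} - 2uv - 2v^{2} - 2u + v.
  leading term u^{2}v: subtract (-1)·f_1 from 2u^{2}v + 2uv^{2} - v^{3} - 2u^{2} - 2uv - 2v^{2} - 2u + v → 2uv^{2} - v^{3} - 2uv - 2u - 2
  leading term uv^{2}: subtract (-2)·g_3 from 2uv^{2} - v^{3} - 2uv - 2u - 2 → -v^{3} - uv - v^{2} - u + v - 1
  leading term v^{3}: no divisor's leading term divides it; move -v^{3} to the remainder.
  leading term uv: no divisor's leading term divides it; move -uv to the remainder.
  leading term v^{2}: no divisor's leading term divides it; move -v^{2} to the remainder.
  leading term u: no divisor's leading term divides it; move -u to the remainder.
  leading term v: no divisor's leading term divides it; move v to the remainder.
  leading term 1: no divisor's leading term divides it; move -1 to the remainder.
  remainder -v^{3} - uv - v^{2} - u + v - 1 ≠ 0; add g_4 = -v^{3} - uv - v^{2} - u + v - 1 to the basis.

The other S-polynomials (S(f_2,g_3), S(f_1,g_4), S(f_2,g_4), S(g_3,g_4)) all reduce to 0 modulo the current basis, so we have a Gröbner basis.
Inter-reduce: drop elements whose leading term is divisible by another's, tail-reduce, and make monic.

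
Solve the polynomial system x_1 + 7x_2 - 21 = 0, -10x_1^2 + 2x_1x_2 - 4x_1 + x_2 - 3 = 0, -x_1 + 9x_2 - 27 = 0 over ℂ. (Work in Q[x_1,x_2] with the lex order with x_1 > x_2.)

{(0, 3)}

Compute a lex Gröbner basis by Buchberger's algorithm.
f_1 = x_1 + 7x_2 - 21, LT = x_1.
f_2 = -10x_1^2 + 2x_1x_2 - 4x_1 + x_2 - 3, LT = x_1^2.
f_3 = -x_1 + 9x_2 - 27, LT = x_1.

S(f_1,f_2): lcm = x_1^2. S = 36/5x_1x_2 - 107/5x_1 + 1/10x_2 - 3/10.
  leading term x_1x_2: subtract (36/5x_2)·f_1 from 36/5x_1x_2 - 107/5x_1 + 1/10x_2 - 3/10 → -107/5x_1 - 252/5x_2^2 + 1513/10x_2 - 3/10
  leading term x_1: subtract (-107/5)·f_1 from -107/5x_1 - 252/5x_2^2 + 1513/10x_2 - 3/10 → -252/5x_2^2 + 3011/10x_2 - 4497/10
  leading term x_2^2: no divisor's leading term divides it; move -252/5x_2^2 to the remainder.
  leading term x_2: no divisor's leading term divides it; move 3011/10x_2 to the remainder.
  leading term 1: no divisor's leading term divides it; move -4497/10 to the remainder.
  remainder -252/5x_2^2 + 3011/10x_2 - 4497/10 ≠ 0; add h_4 = -252/5x_2^2 + 3011/10x_2 - 4497/10 to the basis.

S(f_1,f_3): lcm = x_1. S = 16x_2 - 48.
  leading term x_2: no divisor's leading term divides it; move 16x_2 to the remainder.
  leading term 1: no divisor's leading term divides it; move -48 to the remainder.
  remainder 16x_2 - 48 ≠ 0; add h_5 = 16x_2 - 48 to the basis.

The other S-polynomials (S(f_2,f_3), S(f_1,h_4), S(f_2,h_4), S(f_3,h_4), S(f_1,h_5), S(f_2,h_5), S(f_3,h_5), S(h_4,h_5)) all reduce to 0 modulo the current basis, so we have a Gröbner basis.
Inter-reduce: drop elements whose leading term is divisible by another's, tail-reduce, and make monic.
Reduced Gröbner basis: {x_1, x_2 - 3}.

A lex Gröbner basis eliminates variables successively. Here x_2 - 3 depends only on x_2, with roots {3}; lifting each root through the earlier basis elements recovers the full solutions.
  x_2 = 3: the earlier basis element becomes x_1 = 0, giving x_1 = 0 — point (0, 3).
Substituting each solution back into the original system confirms all equations vanish.
This is the nonlinear analogue of row-reducing a linear system.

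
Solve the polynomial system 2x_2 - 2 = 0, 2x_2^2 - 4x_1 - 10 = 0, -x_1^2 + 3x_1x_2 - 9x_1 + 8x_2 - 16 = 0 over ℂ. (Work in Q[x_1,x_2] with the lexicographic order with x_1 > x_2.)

{(-2, 1)}

Compute a lex Gröbner basis by Buchberger's algorithm.
f_1 = 2x_2 - 2, LT = x_2.
f_2 = -4x_1 + 2x_2^2 - 10, LT = x_1.
f_3 = -x_1^2 + 3x_1x_2 - 9x_1 + 8x_2 - 16, LT = x_1^2.

The S-polynomials (S(f_1,f_2), S(f_1,f_3), S(f_2,f_3)) all reduce to 0 modulo the current basis, so we have a Gröbner basis.
Inter-reduce: drop elements whose leading term is divisible by another's, tail-reduce, and make monic.
Reduced Gröbner basis: {x_1 + 2, x_2 - 1}.

The lex basis is triangular: the last element involves only x_2. Solving x_2 - 1 = 0 gives x_2 ∈ {1}; substituting each value into the earlier elements determines the remaining variables.
  x_2 = 1: the earlier basis element becomes x_1 + 2 = 0, giving x_1 = -2 — point (-2, 1).
A lex Gröbner basis triangularizes the system, enabling back-substitution.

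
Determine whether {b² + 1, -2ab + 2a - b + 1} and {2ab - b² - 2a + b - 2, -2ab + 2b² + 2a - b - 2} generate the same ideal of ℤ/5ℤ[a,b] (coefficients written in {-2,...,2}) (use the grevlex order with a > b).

Yes, the ideals are equal.

For a fixed monomial order, each ideal has a unique reduced Gröbner basis; comparing bases decides equality.
Buchberger on the first generating set:
f_1 = b² + 1, LT = b².
f_2 = -2ab + 2a - b + 1, LT = ab.

S(f_1,f_2): lcm = ab². S = ab + 2b² + a - 2b.
  reduce S modulo (f_1, f_2):
  remainder 2a + 1 ≠ 0; add g_3 = 2a + 1 to the basis.

The other S-polynomials (S(f_1,g_3), S(f_2,g_3)) all reduce to 0 modulo the current basis, so we have a Gröbner basis.
Inter-reduce: drop elements whose leading term is divisible by another's, tail-reduce, and make monic.
Reduced Gröbner basis: {b² + 1, a - 2}.

Buchberger on the second generating set:
h_1 = 2ab - b² - 2a + b - 2, LT = ab.
h_2 = -2ab + 2b² + 2a - b - 2, LT = ab.

S(h_1,h_2): lcm = ab. S = -2b² - 2.
  reduce S modulo (h_1, h_2):
  remainder -2b² - 2 ≠ 0; add k_3 = -2b² - 2 to the basis.

S(h_1,k_3): lcm = ab². S = 2b³ - ab - 2b² - a - b.
  reduce S modulo (h_1, h_2, k_3):
  remainder -2a - 1 ≠ 0; add k_4 = -2a - 1 to the basis.

The other S-polynomials (S(h_2,k_3), S(h_1,k_4), S(h_2,k_4), S(k_3,k_4)) all reduce to 0 modulo the current basis, so we have a Gröbner basis.
Inter-reduce: drop elements whose leading term is divisible by another's, tail-reduce, and make monic.
Reduced Gröbner basis: {b² + 1, a - 2}.

Same reduced basis, so the two generating sets span the same ideal.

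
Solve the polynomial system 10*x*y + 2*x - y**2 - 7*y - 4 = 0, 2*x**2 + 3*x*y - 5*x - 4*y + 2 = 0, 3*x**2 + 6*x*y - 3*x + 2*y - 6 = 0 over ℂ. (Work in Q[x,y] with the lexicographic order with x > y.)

{(2, 0)}

Compute a lex Gröbner basis by Buchberger's algorithm.
f_1 = 10*x*y + 2*x - y**2 - 7*y - 4, LT = x*y.
f_2 = 2*x**2 + 3*x*y - 5*x - 4*y + 2, LT = x**2.
f_3 = 3*x**2 + 6*x*y - 3*x + 2*y - 6, LT = x**2.

S(f_1,f_2): lcm = x**2*y. S = 1/5*x**2 - 8/5*x*y**2 + 9/5*x*y - 2/5*x + 2*y**2 - y.
  reduce S modulo (f_1, f_2, f_3):
  remainder -33/125*x - 4/25*y**3 + 531/500*y**2 + 17/500*y + 66/125 ≠ 0; add h_4 = -33/125*x - 4/25*y**3 + 531/500*y**2 + 17/500*y + 66/125 to the basis.

S(f_1,f_3): lcm = x**2*y. S = 1/5*x**2 - 21/10*x*y**2 + 3/10*x*y - 2/5*x - 2/3*y**2 + 2*y.
  reduce S modulo (f_1, f_2, f_3, h_4):
  remainder -29/132*y**3 - 67/33*y**2 + 245/132*y ≠ 0; add h_5 = -29/132*y**3 - 67/33*y**2 + 245/132*y to the basis.

S(f_2,f_3): lcm = x**2. S = -1/2*x*y - 3/2*x - 8/3*y + 3.
  reduce S modulo (f_1, f_2, f_3, h_4, h_5):
  remainder -2353/174*y**2 + 691/174*y ≠ 0; add h_6 = -2353/174*y**2 + 691/174*y to the basis.

S(f_1,h_4): lcm = x*y. S = 1/5*x - 20/33*y**4 + 177/44*y**3 + 19/660*y**2 + 13/10*y - 2/5.
  reduce S modulo (f_1, f_2, f_3, h_4, h_5, h_6):
  remainder 11168410/204711*y ≠ 0; add h_7 = 11168410/204711*y to the basis.

The other S-polynomials (S(f_2,h_4), S(f_3,h_4), S(f_1,h_5), S(f_2,h_5), S(f_3,h_5), S(h_4,h_5), S(f_1,h_6), S(f_2,h_6), S(f_3,h_6), S(h_4,h_6), S(h_5,h_6), S(f_1,h_7), S(f_2,h_7), S(f_3,h_7), S(h_4,h_7), S(h_5,h_7), S(h_6,h_7)) all reduce to 0 modulo the current basis, so we have a Gröbner basis.
Inter-reduce: drop elements whose leading term is divisible by another's, tail-reduce, and make monic.
Reduced Gröbner basis: {x - 2, y}.

A lex Gröbner basis eliminates variables successively. Here y depends only on y, with roots {0}; lifting each root through the earlier basis elements recovers the full solutions.
  y = 0: the earlier basis element becomes x - 2 = 0, giving x = 2 — point (2, 0).
Zero-dimensionality of the ideal guarantees finitely many solutions over ℂ.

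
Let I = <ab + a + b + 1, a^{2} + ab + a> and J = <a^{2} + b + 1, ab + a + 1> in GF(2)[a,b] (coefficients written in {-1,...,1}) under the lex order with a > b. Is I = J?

No, the ideals differ.

Since reduced Gröbner bases are canonical representatives of ideals under a given ordering, it suffices to compute and compare them.
Buchberger on the first generating set:
f_1 = ab + a + b + 1, LT = ab.
f_2 = a^{2} + ab + a, LT = a^{2}.

S(f_1,f_2): lcm = a^{2}b. S = a^{2} + ab^{2} + a.
  leading term a^{2}: subtract (1)·f_2 from a^{2} + ab^{2} + a → ab^{2} + ab
  leading term ab^{2}: subtract (b)·f_1 from ab^{2} + ab → b^{2} + b
  leading term b^{2}: no divisor's leading term divides it; move b^{2} to the remainder.
  leading term b: no divisor's leading term divides it; move b to the remainder.
  remainder b^{2} + b ≠ 0; add g_3 = b^{2} + b to the basis.

The other S-polynomials (S(f_1,g_3), S(f_2,g_3)) all reduce to 0 modulo the current basis, so we have a Gröbner basis.
Inter-reduce: drop elements whose leading term is divisible by another's, tail-reduce, and make monic.
Reduced Gröbner basis: {a^{2} + b + 1, ab + a + b + 1, b^{2} + b}.

Buchberger on the second generating set:
h_1 = a^{2} + b + 1, LT = a^{2}.
h_2 = ab + a + 1, LT = ab.

S(h_1,h_2): lcm = a^{2}b. S = a^{2} + a + b^{2} + b.
  leading term a^{2}: subtract (1)·h_1 from a^{2} + a + b^{2} + b → a + b^{2} + 1
  leading term a: no divisor's leading term divides it; move a to the remainder.
  leading term b^{2}: no divisor's leading term divides it; move b^{2} to the remainder.
  leading term 1: no divisor's leading term divides it; move 1 to the remainder.
  remainder a + b^{2} + 1 ≠ 0; add k_3 = a + b^{2} + 1 to the basis.

S(h_2,k_3): lcm = ab. S = a + b^{3} + b + 1.
  leading term a: subtract (1)·k_3 from a + b^{3} + b + 1 → b^{3} + b^{2} + b
  leading term b^{3}: no divisor's leading term divides it; move b^{3} to the remainder.
  leading term b^{2}: no divisor's leading term divides it; move b^{2} to the remainder.
  leading term b: no divisor's leading term divides it; move b to the remainder.
  remainder b^{3} + b^{2} + b ≠ 0; add k_4 = b^{3} + b^{2} + b to the basis.

The other S-polynomials (S(h_1,k_3), S(h_1,k_4), S(h_2,k_4), S(k_3,k_4)) all reduce to 0 modulo the current basis, so we have a Gröbner basis.
Inter-reduce: drop elements whose leading term is divisible by another's, tail-reduce, and make monic.
Reduced Gröbner basis: {a + b^{2} + 1, b^{3} + b^{2} + b}.

The bases are distinct; the ideals are different.
The choice of monomial ordering does not affect the verdict — as long as both bases are computed under the same ordering, their equality decides ideal equality.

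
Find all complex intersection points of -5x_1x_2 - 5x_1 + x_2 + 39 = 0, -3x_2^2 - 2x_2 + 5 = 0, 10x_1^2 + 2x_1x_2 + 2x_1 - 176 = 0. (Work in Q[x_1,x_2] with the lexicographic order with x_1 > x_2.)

{(4, 1)}

Compute a lex Gröbner basis by Buchberger's algorithm.
f_1 = -5x_1x_2 - 5x_1 + x_2 + 39, LT = x_1x_2.
f_2 = -3x_2^2 - 2x_2 + 5, LT = x_2^2.
f_3 = 10x_1^2 + 2x_1x_2 + 2x_1 - 176, LT = x_1^2.

S(f_1,f_2): lcm = x_1x_2^2. S = 1/3x_1x_2 + 5/3x_1 - 1/5x_2^2 - 39/5x_2.
  leading term x_1x_2: subtract (-1/15)·f_1 from 1/3x_1x_2 + 5/3x_1 - 1/5x_2^2 - 39/5x_2 → 4/3x_1 - 1/5x_2^2 - 116/15x_2 + 13/5
  leading term x_1: no divisor's leading term divides it; move 4/3x_1 to the remainder.
  leading term x_2^2: subtract (1/15)·f_2 from -1/5x_2^2 - 116/15x_2 + 13/5 → -38/5x_2 + 34/15
  leading term x_2: no divisor's leading term divides it; move -38/5x_2 to the remainder.
  leading term 1: no divisor's leading term divides it; move 34/15 to the remainder.
  remainder 4/3x_1 - 38/5x_2 + 34/15 ≠ 0; add h_4 = 4/3x_1 - 38/5x_2 + 34/15 to the basis.

S(f_1,f_3): lcm = x_1^2x_2. S = x_1^2 - 1/5x_1x_2^2 - 2/5x_1x_2 - 39/5x_1 + 88/5x_2.
  leading term x_1^2: subtract (1/10)·f_3 from x_1^2 - 1/5x_1x_2^2 - 2/5x_1x_2 - 39/5x_1 + 88/5x_2 → -1/5x_1x_2^2 - 3/5x_1x_2 - 8x_1 + 88/5x_2 + 88/5
  leading term x_1x_2^2: subtract (1/25x_2)·f_1 from -1/5x_1x_2^2 - 3/5x_1x_2 - 8x_1 + 88/5x_2 + 88/5 → -2/5x_1x_2 - 8x_1 - 1/25x_2^2 + 401/25x_2 + 88/5
  leading term x_1x_2: subtract (2/25)·f_1 from -2/5x_1x_2 - 8x_1 - 1/25x_2^2 + 401/25x_2 + 88/5 → -38/5x_1 - 1/25x_2^2 + 399/25x_2 + 362/25
  leading term x_1: subtract (-57/10)·h_4 from -38/5x_1 - 1/25x_2^2 + 399/25x_2 + 362/25 → -1/25x_2^2 - 684/25x_2 + 137/5
  leading term x_2^2: subtract (1/75)·f_2 from -1/25x_2^2 - 684/25x_2 + 137/5 → -82/3x_2 + 82/3
  leading term x_2: no divisor's leading term divides it; move -82/3x_2 to the remainder.
  leading term 1: no divisor's leading term divides it; move 82/3 to the remainder.
  remainder -82/3x_2 + 82/3 ≠ 0; add h_5 = -82/3x_2 + 82/3 to the basis.

S(f_2,f_3): leading monomials are coprime, so the S-polynomial reduces to 0 (Buchberger's first criterion).
S(f_1,h_4): lcm = x_1x_2. S = x_1 + 57/10x_2^2 - 19/10x_2 - 39/5.
  leading term x_1: subtract (3/4)·h_4 from x_1 + 57/10x_2^2 - 19/10x_2 - 39/5 → 57/10x_2^2 + 19/5x_2 - 19/2
  leading term x_2^2: subtract (-19/10)·f_2 from 57/10x_2^2 + 19/5x_2 - 19/2 → 0
  remainder 0.

S(f_2,h_4): leading monomials are coprime, so the S-polynomial reduces to 0 (Buchberger's first criterion).
S(f_3,h_4): lcm = x_1^2. S = 59/10x_1x_2 - 3/2x_1 - 88/5.
  leading term x_1x_2: subtract (-59/50)·f_1 from 59/10x_1x_2 - 3/2x_1 - 88/5 → -37/5x_1 + 59/50x_2 + 1421/50
  leading term x_1: subtract (-111/20)·h_4 from -37/5x_1 + 59/50x_2 + 1421/50 → -41x_2 + 41
  leading term x_2: subtract (3/2)·h_5 from -41x_2 + 41 → 0
  remainder 0.

S(f_1,h_5): lcm = x_1x_2. S = 2x_1 - 1/5x_2 - 39/5.
  leading term x_1: subtract (3/2)·h_4 from 2x_1 - 1/5x_2 - 39/5 → 56/5x_2 - 56/5
  leading term x_2: subtract (-84/205)·h_5 from 56/5x_2 - 56/5 → 0
  remainder 0.

S(f_2,h_5): lcm = x_2^2. S = 5/3x_2 - 5/3.
  leading term x_2: subtract (-5/82)·h_5 from 5/3x_2 - 5/3 → 0
  remainder 0.

S(f_3,h_5): leading monomials are coprime, so the S-polynomial reduces to 0 (Buchberger's first criterion).
S(h_4,h_5): leading monomials are coprime, so the S-polynomial reduces to 0 (Buchberger's first criterion).
Every S-polynomial of the final basis reduces to 0, so we have a Gröbner basis.
Inter-reduce: drop elements whose leading term is divisible by another's, tail-reduce, and make monic.
Reduced Gröbner basis: {x_1 - 4, x_2 - 1}.

From the last basis element, x_2 - 1 = 0, so x_2 takes values in {1}. Each choice, substituted upward through the basis, yields the corresponding point(s) of the solution set.
  x_2 = 1: the earlier basis element becomes x_1 - 4 = 0, giving x_1 = 4 — point (4, 1).
Zero-dimensionality of the ideal guarantees finitely many solutions over ℂ.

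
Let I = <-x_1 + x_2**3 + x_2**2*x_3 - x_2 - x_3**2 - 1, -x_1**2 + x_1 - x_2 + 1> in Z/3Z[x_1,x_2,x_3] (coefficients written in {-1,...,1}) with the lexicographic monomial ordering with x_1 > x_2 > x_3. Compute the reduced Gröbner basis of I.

G = {x_1 - x_2**3 - x_2**2*x_3 + x_2 + x_3**2 + 1, x_2**6 - x_2**5*x_3 + x_2**4*x_3**2 + x_2**4 + x_2**3*x_3**2 + x_2**3*x_3 + x_2**2*x_3**3 + x_2**2 - x_2*x_3**2 + x_2 + x_3**4 + 1}

f_1 = -x_1 + x_2**3 + x_2**2*x_3 - x_2 - x_3**2 - 1, LT = x_1.
f_2 = -x_1**2 + x_1 - x_2 + 1, LT = x_1**2.

S(f_1,f_2): lcm = x_1**2. S = -x_1*x_2**3 - x_1*x_2**2*x_3 + x_1*x_2 + x_1*x_3**2 - x_1 - x_2 + 1.
  reduce S modulo (f_1, f_2):
  remainder -x_2**6 + x_2**5*x_3 - x_2**4*x_3**2 - x_2**4 - x_2**3*x_3**2 - x_2**3*x_3 - x_2**2*x_3**3 - x_2**2 + x_2*x_3**2 - x_2 - x_3**4 - 1 ≠ 0; add g_3 = -x_2**6 + x_2**5*x_3 - x_2**4*x_3**2 - x_2**4 - x_2**3*x_3**2 - x_2**3*x_3 - x_2**2*x_3**3 - x_2**2 + x_2*x_3**2 - x_2 - x_3**4 - 1 to the basis.

The other S-polynomials (S(f_1,g_3), S(f_2,g_3)) all reduce to 0 modulo the current basis, so we have a Gröbner basis.
Inter-reduce: drop elements whose leading term is divisible by another's, tail-reduce, and make monic.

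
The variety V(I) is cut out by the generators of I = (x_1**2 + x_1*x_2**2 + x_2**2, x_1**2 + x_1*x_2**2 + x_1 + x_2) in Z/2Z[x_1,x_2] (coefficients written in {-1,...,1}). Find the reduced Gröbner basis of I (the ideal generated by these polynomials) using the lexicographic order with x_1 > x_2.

G = {x_1 + x_2**2 + x_2, x_2**3}

f_1 = x_1**2 + x_1*x_2**2 + x_2**2, LT = x_1**2.
f_2 = x_1**2 + x_1*x_2**2 + x_1 + x_2, LT = x_1**2.

S(f_1,f_2): lcm = x_1**2. S = x_1 + x_2**2 + x_2.
  leading term x_1: no divisor's leading term divides it; move x_1 to the remainder.
  leading term x_2**2: no divisor's leading term divides it; move x_2**2 to the remainder.
  leading term x_2: no divisor's leading term divides it; move x_2 to the remainder.
  remainder x_1 + x_2**2 + x_2 ≠ 0; add g_3 = x_1 + x_2**2 + x_2 to the basis.

S(f_1,g_3): lcm = x_1**2. S = x_1*x_2 + x_2**2.
  leading term x_1*x_2: subtract (x_2)·g_3 from x_1*x_2 + x_2**2 → x_2**3
  leading term x_2**3: no divisor's leading term divides it; move x_2**3 to the remainder.
  remainder x_2**3 ≠ 0; add g_4 = x_2**3 to the basis.

The other S-polynomials (S(f_2,g_3), S(f_1,g_4), S(f_2,g_4), S(g_3,g_4)) all reduce to 0 modulo the current basis, so we have a Gröbner basis.
Inter-reduce: drop elements whose leading term is divisible by another's, tail-reduce, and make monic.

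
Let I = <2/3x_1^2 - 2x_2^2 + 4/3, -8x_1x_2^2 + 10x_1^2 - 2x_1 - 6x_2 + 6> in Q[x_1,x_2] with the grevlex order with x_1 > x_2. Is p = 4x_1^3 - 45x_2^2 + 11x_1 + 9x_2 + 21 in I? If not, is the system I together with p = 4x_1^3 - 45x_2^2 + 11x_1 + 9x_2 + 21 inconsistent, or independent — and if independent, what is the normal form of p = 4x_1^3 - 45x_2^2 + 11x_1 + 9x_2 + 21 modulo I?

First compute the reduced Gröbner basis of I by Buchberger's algorithm.
f_1 = 2/3x_1^2 - 2x_2^2 + 4/3, LT = x_1^2.
f_2 = -8x_1x_2^2 + 10x_1^2 - 2x_1 - 6x_2 + 6, LT = x_1x_2^2.

S(f_1,f_2): lcm = x_1^2x_2^2. S = -3x_2^4 + 5/4x_1^3 - 1/4x_1^2 - 3/4x_1x_2 + 2x_2^2 + 3/4x_1.
  leading term x_2^4: no divisor's leading term divides it; move -3x_2^4 to the remainder.
  leading term x_1^3: subtract (15/8x_1)·f_1 from 5/4x_1^3 - 1/4x_1^2 - 3/4x_1x_2 + 2x_2^2 + 3/4x_1 → 15/4x_1x_2^2 - 1/4x_1^2 - 3/4x_1x_2 + 2x_2^2 - 7/4x_1
  leading term x_1x_2^2: subtract (-15/32)·f_2 from 15/4x_1x_2^2 - 1/4x_1^2 - 3/4x_1x_2 + 2x_2^2 - 7/4x_1 → 71/16x_1^2 - 3/4x_1x_2 + 2x_2^2 - 43/16x_1 - 45/16x_2 + 45/16
  leading term x_1^2: subtract (213/32)·f_1 from 71/16x_1^2 - 3/4x_1x_2 + 2x_2^2 - 43/16x_1 - 45/16x_2 + 45/16 → -3/4x_1x_2 + 245/16x_2^2 - 43/16x_1 - 45/16x_2 - 97/16
  leading term x_1x_2: no divisor's leading term divides it; move -3/4x_1x_2 to the remainder.
  leading term x_2^2: no divisor's leading term divides it; move 245/16x_2^2 to the remainder.
  leading term x_1: no divisor's leading term divides it; move -43/16x_1 to the remainder.
  leading term x_2: no divisor's leading term divides it; move -45/16x_2 to the remainder.
  leading term 1: no divisor's leading term divides it; move -97/16 to the remainder.
  remainder -3x_2^4 - 3/4x_1x_2 + 245/16x_2^2 - 43/16x_1 - 45/16x_2 - 97/16 ≠ 0; add h_3 = -3x_2^4 - 3/4x_1x_2 + 245/16x_2^2 - 43/16x_1 - 45/16x_2 - 97/16 to the basis.

The other S-polynomials (S(f_1,h_3), S(f_2,h_3)) all reduce to 0 modulo the current basis, so we have a Gröbner basis.
Inter-reduce: drop elements whose leading term is divisible by another's, tail-reduce, and make monic.
Reduced Gröbner basis: {x_2^4 + 1/4x_1x_2 - 245/48x_2^2 + 43/48x_1 + 15/16x_2 + 97/48, x_1x_2^2 - 15/4x_2^2 + 1/4x_1 + 3/4x_2 + 7/4, x_1^2 - 3x_2^2 + 2}.
Label its elements g_1 = x_2^4 + 1/4x_1x_2 - 245/48x_2^2 + 43/48x_1 + 15/16x_2 + 97/48, g_2 = x_1x_2^2 - 15/4x_2^2 + 1/4x_1 + 3/4x_2 + 7/4, g_3 = x_1^2 - 3x_2^2 + 2.

Reduce p = 4x_1^3 - 45x_2^2 + 11x_1 + 9x_2 + 21 modulo G:
  leading term x_1^3: subtract (4x_1)·g_3 from 4x_1^3 - 45x_2^2 + 11x_1 + 9x_2 + 21 → 12x_1x_2^2 - 45x_2^2 + 3x_1 + 9x_2 + 21
  leading term x_1x_2^2: subtract (12)·g_2 from 12x_1x_2^2 - 45x_2^2 + 3x_1 + 9x_2 + 21 → 0
  normal form = 0.
Since the normal form is 0, p ∈ I.

Ideal membership is decidable via reduction modulo a Gröbner basis.

4x_1^3 - 45x_2^2 + 11x_1 + 9x_2 + 21 lies in I (it reduces to 0).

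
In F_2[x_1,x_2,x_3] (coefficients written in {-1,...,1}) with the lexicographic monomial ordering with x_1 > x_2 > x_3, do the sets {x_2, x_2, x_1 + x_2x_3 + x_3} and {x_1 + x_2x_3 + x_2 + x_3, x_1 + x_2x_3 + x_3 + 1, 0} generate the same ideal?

Since reduced Gröbner bases are canonical representatives of ideals under a given ordering, it suffices to compute and compare them.
Buchberger on the first generating set:
f_1 = x_2, LT = x_2.
f_2 = x_2, LT = x_2.
f_3 = x_1 + x_2x_3 + x_3, LT = x_1.

S(f_1,f_2): lcm = x_2. S = 0.
  remainder 0.

S(f_1,f_3): leading monomials are coprime, so the S-polynomial reduces to 0 (Buchberger's first criterion).
S(f_2,f_3): leading monomials are coprime, so the S-polynomial reduces to 0 (Buchberger's first criterion).
Every S-polynomial of the final basis reduces to 0, so we have a Gröbner basis.
Inter-reduce: drop elements whose leading term is divisible by another's, tail-reduce, and make monic.
Reduced Gröbner basis: {x_1 + x_3, x_2}.

Buchberger on the second generating set:
h_1 = x_1 + x_2x_3 + x_2 + x_3, LT = x_1.
h_2 = x_1 + x_2x_3 + x_3 + 1, LT = x_1.

S(h_1,h_2): lcm = x_1. S = x_2 + 1.
  leading term x_2: no divisor's leading term divides it; move x_2 to the remainder.
  leading term 1: no divisor's leading term divides it; move 1 to the remainder.
  remainder x_2 + 1 ≠ 0; add k_3 = x_2 + 1 to the basis.

S(h_1,k_3): leading monomials are coprime, so the S-polynomial reduces to 0 (Buchberger's first criterion).
S(h_2,k_3): leading monomials are coprime, so the S-polynomial reduces to 0 (Buchberger's first criterion).
Every S-polynomial of the final basis reduces to 0, so we have a Gröbner basis.
Inter-reduce: drop elements whose leading term is divisible by another's, tail-reduce, and make monic.
Reduced Gröbner basis: {x_1 + 1, x_2 + 1}.

The bases are distinct; the ideals are different.

No, the ideals differ.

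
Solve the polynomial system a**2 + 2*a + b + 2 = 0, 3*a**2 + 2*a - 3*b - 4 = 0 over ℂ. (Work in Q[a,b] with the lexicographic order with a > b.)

{(-1/3, -13/9), (-1, -1)}

Compute a lex Gröbner basis by Buchberger's algorithm.
f_1 = a**2 + 2*a + b + 2, LT = a**2.
f_2 = 3*a**2 + 2*a - 3*b - 4, LT = a**2.

S(f_1,f_2): lcm = a**2. S = 4/3*a + 2*b + 10/3.
  reduce S modulo (f_1, f_2):
  remainder 4/3*a + 2*b + 10/3 ≠ 0; add h_3 = 4/3*a + 2*b + 10/3 to the basis.

S(f_1,h_3): lcm = a**2. S = -3/2*a*b - 1/2*a + b + 2.
  reduce S modulo (f_1, f_2, h_3):
  remainder 9/4*b**2 + 11/2*b + 13/4 ≠ 0; add h_4 = 9/4*b**2 + 11/2*b + 13/4 to the basis.

The other S-polynomials (S(f_2,h_3), S(f_1,h_4), S(f_2,h_4), S(h_3,h_4)) all reduce to 0 modulo the current basis, so we have a Gröbner basis.
Inter-reduce: drop elements whose leading term is divisible by another's, tail-reduce, and make monic.
Reduced Gröbner basis: {a + 3/2*b + 5/2, b**2 + 22/9*b + 13/9}.

Elimination: the polynomial b**2 + 22/9*b + 13/9 lies in the elimination ideal for b, so b ∈ {-13/9, -1}. For each such b, the remaining basis elements (now univariate) give the rest of the solution.
  b = -13/9: the earlier basis element becomes a + 1/3 = 0, giving a = -1/3 — point (-1/3, -13/9).
  b = -1: the earlier basis element becomes a + 1 = 0, giving a = -1 — point (-1, -1).
This is the nonlinear analogue of row-reducing a linear system.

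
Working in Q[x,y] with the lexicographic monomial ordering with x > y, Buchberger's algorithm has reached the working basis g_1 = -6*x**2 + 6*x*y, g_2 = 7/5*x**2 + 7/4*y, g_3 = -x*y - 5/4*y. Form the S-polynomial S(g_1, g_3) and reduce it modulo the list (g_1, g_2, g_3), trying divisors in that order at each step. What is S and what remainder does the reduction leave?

S(g_1, g_3) = -x*y**2 - 5/4*x*y; remainder on division = 5/4*y**2 + 25/16*y.

lcm(LM(g_1), LM(g_3)) = x**2*y.
S = (lcm/LT(g_1))·g_1 − (lcm/LT(g_3))·g_3 = -x*y**2 - 5/4*x*y.
Reduce S modulo (g_1, g_2, g_3) in that order:
  leading term x*y**2: subtract (y)·g_3 from -x*y**2 - 5/4*x*y → -5/4*x*y + 5/4*y**2
  leading term x*y: subtract (5/4)·g_3 from -5/4*x*y + 5/4*y**2 → 5/4*y**2 + 25/16*y
  leading term y**2: no divisor's leading term divides it; move 5/4*y**2 to the remainder.
  leading term y: no divisor's leading term divides it; move 25/16*y to the remainder.
The remainder 5/4*y**2 + 25/16*y is nonzero, so it would be added as the next basis element.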